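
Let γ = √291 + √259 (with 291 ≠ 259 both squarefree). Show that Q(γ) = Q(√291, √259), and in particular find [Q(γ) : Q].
[Q(γ) : Q] = 4 (equivalently, Q(γ) = Q(√291, √259))

Obviously Q(γ) ⊆ Q(√291, √259), and [Q(√291, √259):Q] = 4 (since 291, 259 are distinct squarefree integers > 1 with 75369 not a perfect square). To show equality we compute the minimal polynomial of γ. From γ = √291 + √259: γ^2 = 291 + 2√(75369) + 259 = 550 + 2√(75369), so γ^2 - 550 = 2√(75369); squaring, (γ^2 - 550)^2 = 4·75369, i.e. γ^4 - 1100γ^2 + 302500 - 301476 = 0, i.e. γ^4 - 1100γ^2 + 1024 = 0. So γ is a root of x^4 - 1100x^2 + 1024. This polynomial is irreducible over Q: it has no rational root (each ±√291 ± √259 is irrational), and any factorization into two quadratics over Q would force √(75369) ∈ Q (pairing opposite roots) or √291, √259 ∈ Q (other pairings), all impossible. Hence [Q(γ):Q] = 4 = [Q(√291, √259):Q], so Q(γ) = Q(√291, √259).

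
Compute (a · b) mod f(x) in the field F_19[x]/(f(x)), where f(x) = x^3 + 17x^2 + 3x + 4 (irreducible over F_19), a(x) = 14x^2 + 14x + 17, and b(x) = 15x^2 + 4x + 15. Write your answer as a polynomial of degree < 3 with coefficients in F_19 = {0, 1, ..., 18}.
a · b ≡ 9x^2 + 2x (mod f(x))

Multiply in F_19[x]: a(x)·b(x) = (14x^2 + 14x + 17)·(15x^2 + 4x + 15) = x^4 + 8x^2 + 12x + 8. This has degree ≥ 3, so divide by f(x) over F_19: x^4 + 8x^2 + 12x + 8 = (x + 2)·(x^3 + 17x^2 + 3x + 4) + (9x^2 + 2x). Hence a·b ≡ 9x^2 + 2x (mod f). (F_19[x]/(f) is a field with 19^3 = 6859 elements since f is irreducible of degree 3.)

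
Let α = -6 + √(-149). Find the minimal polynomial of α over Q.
m_α(x) = x^2 + 12x + 185

From α + 6 = √(-149), squaring gives (α + 6)^2 = -149, i.e. α^2 + 12α + 36 = -149, so α^2 + 12α + 185 = 0. The discriminant of x^2 + 12x + 185 is (12)^2 - 4·(185) = 144 - 740 = -596, and 4·(-149) is not a perfect square in Q since -149 is squarefree and ≠ 1. Hence x^2 + 12x + 185 is irreducible over Q and is the minimal polynomial of α.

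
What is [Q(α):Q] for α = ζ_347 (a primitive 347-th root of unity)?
[Q(α):Q] = 346

The minimal polynomial of ζ_347 over Q is the 347-th cyclotomic polynomial Φ_347(x), which is irreducible over Q and has degree φ(347) = 346. Hence [Q(α):Q] = φ(347) = 346.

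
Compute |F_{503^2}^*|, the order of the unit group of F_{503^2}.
|F_{503^2}^*| = 253008

F_{503^2} has 503^2 = 253009 elements; its multiplicative group consists of all nonzero elements, so |F_{503^2}^*| = 253009 - 1 = 253008. (It is cyclic since any finite subgroup of the multiplicative group of a field is cyclic.)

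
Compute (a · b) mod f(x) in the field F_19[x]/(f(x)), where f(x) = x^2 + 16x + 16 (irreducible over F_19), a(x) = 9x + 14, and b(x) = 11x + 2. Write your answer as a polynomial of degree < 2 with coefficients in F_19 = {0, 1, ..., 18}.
a · b ≡ 13x + 2 (mod f(x))

Multiply in F_19[x]: a(x)·b(x) = (9x + 14)·(11x + 2) = 4x^2 + x + 9. This has degree ≥ 2, so divide by f(x) over F_19: 4x^2 + x + 9 = (4)·(x^2 + 16x + 16) + (13x + 2). Hence a·b ≡ 13x + 2 (mod f). (F_19[x]/(f) is a field with 19^2 = 361 elements since f is irreducible of degree 2.)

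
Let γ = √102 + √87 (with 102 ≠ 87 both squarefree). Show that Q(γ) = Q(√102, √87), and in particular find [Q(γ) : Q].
[Q(γ) : Q] = 4 (equivalently, Q(γ) = Q(√102, √87))

Obviously Q(γ) ⊆ Q(√102, √87), and [Q(√102, √87):Q] = 4 (since 102, 87 are distinct squarefree integers > 1 with 8874 not a perfect square). To show equality we compute the minimal polynomial of γ. From γ = √102 + √87: γ^2 = 102 + 2√(8874) + 87 = 189 + 2√(8874), so γ^2 - 189 = 2√(8874); squaring, (γ^2 - 189)^2 = 4·8874, i.e. γ^4 - 378γ^2 + 35721 - 35496 = 0, i.e. γ^4 - 378γ^2 + 225 = 0. So γ is a root of x^4 - 378x^2 + 225. This polynomial is irreducible over Q: it has no rational root (each ±√102 ± √87 is irrational), and any factorization into two quadratics over Q would force √(8874) ∈ Q (pairing opposite roots) or √102, √87 ∈ Q (other pairings), all impossible. Hence [Q(γ):Q] = 4 = [Q(√102, √87):Q], so Q(γ) = Q(√102, √87).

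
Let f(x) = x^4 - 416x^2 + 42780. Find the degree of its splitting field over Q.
[K : Q] = 4

Solving the quadratic in x^2: x^2 = (416 ± √(416^2 - 4·42780))/2 = (416 ± √1936)/2 = (416 ± 44)/2, giving x^2 = 230 or x^2 = 186. So f(x) = (x^2 - 230)(x^2 - 186) and the roots of f are ±√230, ±√186. Hence the splitting field is K = Q(√230, √186). Since 230 and 186 are distinct squarefree integers > 1, their product 42780 is not a perfect square, so √186 ∉ Q(√230). By the tower law [K:Q] = [Q(√230,√186):Q(√230)] · [Q(√230):Q] = 2 · 2 = 4.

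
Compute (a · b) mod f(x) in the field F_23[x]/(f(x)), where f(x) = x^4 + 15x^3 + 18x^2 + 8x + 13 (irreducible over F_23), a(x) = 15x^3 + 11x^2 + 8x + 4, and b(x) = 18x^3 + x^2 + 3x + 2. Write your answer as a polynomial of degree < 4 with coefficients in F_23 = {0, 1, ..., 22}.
a · b ≡ 10x^3 + 2x^2 + 16x + 4 (mod f(x))

Multiply in F_23[x]: a(x)·b(x) = (15x^3 + 11x^2 + 8x + 4)·(18x^3 + x^2 + 3x + 2) = 17x^6 + 6x^5 + 16x^4 + 5x^3 + 4x^2 + 5x + 8. This has degree ≥ 4, so divide by f(x) over F_23: 17x^6 + 6x^5 + 16x^4 + 5x^3 + 4x^2 + 5x + 8 = (17x^2 + 4x + 18)·(x^4 + 15x^3 + 18x^2 + 8x + 13) + (10x^3 + 2x^2 + 16x + 4). Hence a·b ≡ 10x^3 + 2x^2 + 16x + 4 (mod f). (F_23[x]/(f) is a field with 23^4 = 279841 elements since f is irreducible of degree 4.)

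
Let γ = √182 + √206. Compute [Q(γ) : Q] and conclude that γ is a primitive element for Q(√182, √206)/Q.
[Q(γ) : Q] = 4 (equivalently, Q(γ) = Q(√182, √206))

Obviously Q(γ) ⊆ Q(√182, √206), and [Q(√182, √206):Q] = 4 (since 182, 206 are distinct squarefree integers > 1 with 37492 not a perfect square). To show equality we compute the minimal polynomial of γ. From γ = √182 + √206: γ^2 = 182 + 2√(37492) + 206 = 388 + 2√(37492), so γ^2 - 388 = 2√(37492); squaring, (γ^2 - 388)^2 = 4·37492, i.e. γ^4 - 776γ^2 + 150544 - 149968 = 0, i.e. γ^4 - 776γ^2 + 576 = 0. So γ is a root of x^4 - 776x^2 + 576. This polynomial is irreducible over Q: it has no rational root (each ±√182 ± √206 is irrational), and any factorization into two quadratics over Q would force √(37492) ∈ Q (pairing opposite roots) or √182, √206 ∈ Q (other pairings), all impossible. Hence [Q(γ):Q] = 4 = [Q(√182, √206):Q], so Q(γ) = Q(√182, √206).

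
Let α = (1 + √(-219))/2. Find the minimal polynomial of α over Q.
m_α(x) = x^2 - x + 55

From 2α - 1 = √(-219), squaring gives (2α - 1)^2 = -219, i.e. 4α^2 - 4α + 1 = -219, so α^2 - α + (1 + 219)/4 = 0. Since -219 ≡ 1 (mod 4), (1 + 219)/4 = 55 ∈ Z. The polynomial x^2 - x + 55 has discriminant 1 - 4·(55) = -219, which is not a perfect square in Q (d = -219 is squarefree and ≠ 1), so x^2 - x + 55 is irreducible over Q. It is the minimal polynomial of α.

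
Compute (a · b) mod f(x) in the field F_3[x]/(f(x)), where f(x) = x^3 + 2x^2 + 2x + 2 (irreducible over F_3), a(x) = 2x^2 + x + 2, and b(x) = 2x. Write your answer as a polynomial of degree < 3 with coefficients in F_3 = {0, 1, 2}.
a · b ≡ 2x + 1 (mod f(x))

Multiply in F_3[x]: a(x)·b(x) = (2x^2 + x + 2)·(2x) = x^3 + 2x^2 + x. This has degree ≥ 3, so divide by f(x) over F_3: x^3 + 2x^2 + x = (1)·(x^3 + 2x^2 + 2x + 2) + (2x + 1). Hence a·b ≡ 2x + 1 (mod f). (F_3[x]/(f) is a field with 3^3 = 27 elements since f is irreducible of degree 3.)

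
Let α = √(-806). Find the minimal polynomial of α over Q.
m_α(x) = x^2 + 806

α satisfies α^2 + 806 = 0, so x^2 + 806 annihilates α. Since d = -806 is squarefree and ≠ 1, it is not a perfect square in Q, so x^2 + 806 has no rational root and is therefore irreducible over Q (a degree-2 polynomial over a field is irreducible iff it has no root). Hence m_α(x) = x^2 + 806.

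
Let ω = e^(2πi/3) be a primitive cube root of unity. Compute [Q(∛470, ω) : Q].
[Q(∛470, ω) : Q] = 6

[Q(∛470):Q] = 3 (min poly x^3 - 470, irreducible since 470 is not a perfect cube). [Q(ω):Q] = 2 (min poly x^2 + x + 1). Since Q(∛470) ⊂ R and ω ∉ R, we have ω ∉ Q(∛470), so x^2 + x + 1 remains irreducible over Q(∛470) and [Q(∛470, ω) : Q(∛470)] = 2. By the tower law, [Q(∛470, ω) : Q] = 3 · 2 = 6. (In fact Q(∛470, ω) is the splitting field of x^3 - 470 over Q.)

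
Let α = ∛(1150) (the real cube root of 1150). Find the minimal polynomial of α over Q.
m_α(x) = x^3 - 1150

α satisfies α^3 = 1150, so x^3 - 1150 annihilates α. By the rational root test, a rational root p/q (in lowest terms) of x^3 - 1150 would satisfy p^3 = 1150 q^3, forcing q = 1 and p^3 = 1150; but 1150 is not a perfect cube, contradiction. A monic cubic over Q with no rational root is irreducible (any nontrivial factorization would include a linear factor). Hence x^3 - 1150 is the minimal polynomial of α, and in particular [Q(α):Q] = 3.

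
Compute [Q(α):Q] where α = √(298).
[Q(α):Q] = 2

[Q(α):Q] equals the degree of the minimal polynomial of α. Here α^2 = 298 and x^2 - 298 is irreducible (d = 298 is squarefree, ≠ 1, hence not a square), so deg(m_α) = 2. Thus [Q(α):Q] = 2.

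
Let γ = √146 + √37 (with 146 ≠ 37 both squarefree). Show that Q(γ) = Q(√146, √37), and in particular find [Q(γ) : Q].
[Q(γ) : Q] = 4 (equivalently, Q(γ) = Q(√146, √37))

Obviously Q(γ) ⊆ Q(√146, √37), and [Q(√146, √37):Q] = 4 (since 146, 37 are distinct squarefree integers > 1 with 5402 not a perfect square). To show equality we compute the minimal polynomial of γ. From γ = √146 + √37: γ^2 = 146 + 2√(5402) + 37 = 183 + 2√(5402), so γ^2 - 183 = 2√(5402); squaring, (γ^2 - 183)^2 = 4·5402, i.e. γ^4 - 366γ^2 + 33489 - 21608 = 0, i.e. γ^4 - 366γ^2 + 11881 = 0. So γ is a root of x^4 - 366x^2 + 11881. This polynomial is irreducible over Q: it has no rational root (each ±√146 ± √37 is irrational), and any factorization into two quadratics over Q would force √(5402) ∈ Q (pairing opposite roots) or √146, √37 ∈ Q (other pairings), all impossible. Hence [Q(γ):Q] = 4 = [Q(√146, √37):Q], so Q(γ) = Q(√146, √37).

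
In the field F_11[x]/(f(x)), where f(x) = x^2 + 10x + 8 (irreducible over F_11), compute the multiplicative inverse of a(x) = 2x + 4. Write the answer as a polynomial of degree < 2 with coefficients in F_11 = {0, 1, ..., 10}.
a(x)^(-1) ≡ 9x + 6 (mod f(x))

Since f is irreducible over F_11, F_11[x]/(f) is a field and a(x) ≠ 0 has an inverse. Apply the extended Euclidean algorithm to f(x) and a(x) in F_11[x]: f(x) = (6x + 4)·a(x) + (3). The last nonzero remainder is the constant 3 = gcd(f, a) in F_11. Back-substituting through the division chain expresses 3 = s(x)·a(x) + t(x)·f(x) with s(x) ≡ 5x + 7 (mod f), so (5x + 7)·a(x) ≡ 3 (mod f). Multiplying by 3^(-1) ≡ 4 in F_11 gives a(x)^(-1) ≡ 4·(5x + 7) ≡ 9x + 6 (mod f). Check: (2x + 4)·(9x + 6) = 7x^2 + 4x + 2 ≡ 1 (mod x^2 + 10x + 8).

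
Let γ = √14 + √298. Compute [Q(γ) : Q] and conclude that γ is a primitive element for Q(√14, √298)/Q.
[Q(γ) : Q] = 4 (equivalently, Q(γ) = Q(√14, √298))

Obviously Q(γ) ⊆ Q(√14, √298), and [Q(√14, √298):Q] = 4 (since 14, 298 are distinct squarefree integers > 1 with 4172 not a perfect square). To show equality we compute the minimal polynomial of γ. From γ = √14 + √298: γ^2 = 14 + 2√(4172) + 298 = 312 + 2√(4172), so γ^2 - 312 = 2√(4172); squaring, (γ^2 - 312)^2 = 4·4172, i.e. γ^4 - 624γ^2 + 97344 - 16688 = 0, i.e. γ^4 - 624γ^2 + 80656 = 0. So γ is a root of x^4 - 624x^2 + 80656. This polynomial is irreducible over Q: it has no rational root (each ±√14 ± √298 is irrational), and any factorization into two quadratics over Q would force √(4172) ∈ Q (pairing opposite roots) or √14, √298 ∈ Q (other pairings), all impossible. Hence [Q(γ):Q] = 4 = [Q(√14, √298):Q], so Q(γ) = Q(√14, √298).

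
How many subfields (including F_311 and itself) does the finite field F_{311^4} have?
F_{311^4} has 3 subfields

The subfields of F_{p^n} are exactly the fields F_{p^d} for d | n (each is the fixed field of the unique index-d subgroup of Gal(F_{p^n}/F_p) ≅ Z/nZ). The divisors of n = 4 are {1, 2, 4}, giving 3 subfields: F_{311^1}, F_{311^2}, F_{311^4}.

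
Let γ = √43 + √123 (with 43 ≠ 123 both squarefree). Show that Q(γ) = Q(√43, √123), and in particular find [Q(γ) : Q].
[Q(γ) : Q] = 4 (equivalently, Q(γ) = Q(√43, √123))

Obviously Q(γ) ⊆ Q(√43, √123), and [Q(√43, √123):Q] = 4 (since 43, 123 are distinct squarefree integers > 1 with 5289 not a perfect square). To show equality we compute the minimal polynomial of γ. From γ = √43 + √123: γ^2 = 43 + 2√(5289) + 123 = 166 + 2√(5289), so γ^2 - 166 = 2√(5289); squaring, (γ^2 - 166)^2 = 4·5289, i.e. γ^4 - 332γ^2 + 27556 - 21156 = 0, i.e. γ^4 - 332γ^2 + 6400 = 0. So γ is a root of x^4 - 332x^2 + 6400. This polynomial is irreducible over Q: it has no rational root (each ±√43 ± √123 is irrational), and any factorization into two quadratics over Q would force √(5289) ∈ Q (pairing opposite roots) or √43, √123 ∈ Q (other pairings), all impossible. Hence [Q(γ):Q] = 4 = [Q(√43, √123):Q], so Q(γ) = Q(√43, √123).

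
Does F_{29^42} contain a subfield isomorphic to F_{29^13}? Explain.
No: F_{29^13} is not a subfield of F_{29^42}

F_{p^m} embeds in F_{p^n} iff m | n. Here 13 ∤ 42 (since 42 = 3·13 + 3 with remainder 3 ≠ 0), so F_{29^13} is not a subfield of F_{29^42}. Equivalently: if it were, the tower law would give 13 = [F_{29^13}:F_29] dividing [F_{29^42}:F_29] = 42, contradiction.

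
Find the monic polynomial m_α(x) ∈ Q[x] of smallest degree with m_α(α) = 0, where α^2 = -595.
m_α(x) = x^2 + 595

α satisfies α^2 + 595 = 0, so x^2 + 595 annihilates α. Since d = -595 is squarefree and ≠ 1, it is not a perfect square in Q, so x^2 + 595 has no rational root and is therefore irreducible over Q (a degree-2 polynomial over a field is irreducible iff it has no root). Hence m_α(x) = x^2 + 595.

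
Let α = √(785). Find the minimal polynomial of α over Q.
m_α(x) = x^2 - 785

α satisfies α^2 - 785 = 0, so x^2 - 785 annihilates α. Since d = 785 is squarefree and ≠ 1, it is not a perfect square in Q, so x^2 - 785 has no rational root and is therefore irreducible over Q (a degree-2 polynomial over a field is irreducible iff it has no root). Hence m_α(x) = x^2 - 785.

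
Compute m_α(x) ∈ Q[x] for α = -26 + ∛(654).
m_α(x) = x^3 + 78x^2 + 2028x + 16922

Set β = α + 26 = ∛(654), so β^3 = 654. Then (α + 26)^3 - 654 = 0, i.e. α is a root of g(x) = (x + 26)^3 - 654 = x^3 + 78x^2 + 2028x + 16922. Since g(x) = h(x + 26) where h(x) = x^3 - 654, and h is irreducible over Q (because 654 is not a perfect cube, so h has no rational root, and a monic cubic with no rational root is irreducible), g is also irreducible (irreducibility is preserved under the substitution x → x + 26). Hence m_α(x) = x^3 + 78x^2 + 2028x + 16922.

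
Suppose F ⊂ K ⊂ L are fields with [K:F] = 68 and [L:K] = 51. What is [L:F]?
[L:F] = 3468

The tower law says that for any tower of field extensions F ⊂ K ⊂ L with finite degrees, [L:F] = [L:K] · [K:F]. Here this gives [L:F] = 51 · 68 = 3468.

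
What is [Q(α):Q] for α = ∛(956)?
[Q(α):Q] = 3

The minimal polynomial of α is x^3 - 956, irreducible over Q since 956 is not a perfect cube (so x^3 - 956 has no rational root). Hence [Q(α):Q] = deg(m_α) = 3.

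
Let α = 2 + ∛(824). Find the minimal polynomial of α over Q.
m_α(x) = x^3 - 6x^2 + 12x - 832

Set β = α - 2 = ∛(824), so β^3 = 824. Then (α - 2)^3 - 824 = 0, i.e. α is a root of g(x) = (x - 2)^3 - 824 = x^3 - 6x^2 + 12x - 832. Since g(x) = h(x - 2) where h(x) = x^3 - 824, and h is irreducible over Q (because 824 is not a perfect cube, so h has no rational root, and a monic cubic with no rational root is irreducible), g is also irreducible (irreducibility is preserved under the substitution x → x - 2). Hence m_α(x) = x^3 - 6x^2 + 12x - 832.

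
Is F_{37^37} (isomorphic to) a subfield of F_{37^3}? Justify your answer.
No: F_{37^37} is not a subfield of F_{37^3}

F_{p^m} embeds in F_{p^n} iff m | n. Here 37 ∤ 3 (since 3 = 0·37 + 3 with remainder 3 ≠ 0), so F_{37^37} is not a subfield of F_{37^3}. Equivalently: if it were, the tower law would give 37 = [F_{37^37}:F_37] dividing [F_{37^3}:F_37] = 3, contradiction.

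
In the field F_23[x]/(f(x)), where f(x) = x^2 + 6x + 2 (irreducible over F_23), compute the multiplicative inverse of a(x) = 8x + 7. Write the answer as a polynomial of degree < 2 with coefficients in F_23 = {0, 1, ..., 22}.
a(x)^(-1) ≡ 19x + 14 (mod f(x))

Since f is irreducible over F_23, F_23[x]/(f) is a field and a(x) ≠ 0 has an inverse. Apply the extended Euclidean algorithm to f(x) and a(x) in F_23[x]: f(x) = (3x + 1)·a(x) + (18). The last nonzero remainder is the constant 18 = gcd(f, a) in F_23. Back-substituting through the division chain expresses 18 = s(x)·a(x) + t(x)·f(x) with s(x) ≡ 20x + 22 (mod f), so (20x + 22)·a(x) ≡ 18 (mod f). Multiplying by 18^(-1) ≡ 9 in F_23 gives a(x)^(-1) ≡ 9·(20x + 22) ≡ 19x + 14 (mod f). Check: (8x + 7)·(19x + 14) = 14x^2 + 15x + 6 ≡ 1 (mod x^2 + 6x + 2).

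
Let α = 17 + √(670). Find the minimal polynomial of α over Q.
m_α(x) = x^2 - 34x - 381

From α - 17 = √(670), squaring gives (α - 17)^2 = 670, i.e. α^2 - 34α + 289 = 670, so α^2 - 34α - 381 = 0. The discriminant of x^2 - 34x - 381 is (-34)^2 - 4·(-381) = 1156 + 1524 = 2680, and 4·(670) is not a perfect square in Q since 670 is squarefree and ≠ 1. Hence x^2 - 34x - 381 is irreducible over Q and is the minimal polynomial of α.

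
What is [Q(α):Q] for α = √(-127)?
[Q(α):Q] = 2

[Q(α):Q] equals the degree of the minimal polynomial of α. Here α^2 = -127 and x^2 + 127 is irreducible (d = -127 is squarefree, ≠ 1, hence not a square), so deg(m_α) = 2. Thus [Q(α):Q] = 2.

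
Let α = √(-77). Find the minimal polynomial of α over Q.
m_α(x) = x^2 + 77

α satisfies α^2 + 77 = 0, so x^2 + 77 annihilates α. Since d = -77 is squarefree and ≠ 1, it is not a perfect square in Q, so x^2 + 77 has no rational root and is therefore irreducible over Q (a degree-2 polynomial over a field is irreducible iff it has no root). Hence m_α(x) = x^2 + 77.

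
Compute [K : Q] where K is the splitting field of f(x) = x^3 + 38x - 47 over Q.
[K : Q] = 6

By the rational root test, any rational root of the monic integer polynomial f(x) = x^3 + 38x - 47 must be an integer dividing the constant term -47, i.e. one of ±{1, 47}. Evaluating: f(1) = -8, f(-1) = -86, f(47) = 105562, f(-47) = -105656; none is 0, so f has no rational root and is therefore irreducible over Q (a cubic with no linear factor over a field is irreducible). For an irreducible cubic, the Galois group is A_3 or S_3 according as the discriminant disc(f) = -4a^3 - 27b^2 = -4·(38)^3 - 27·(-47)^2 = -279131 is or is not a square in Q. Here disc(f) = -279131 is not a perfect square in Q, so the Galois group of f over Q is not contained in A_3 and must be all of S_3. The splitting field has degree |S_3| = 6 over Q, so [K : Q] = 6.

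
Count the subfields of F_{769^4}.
F_{769^4} has 3 subfields

The subfields of F_{p^n} are exactly the fields F_{p^d} for d | n (each is the fixed field of the unique index-d subgroup of Gal(F_{p^n}/F_p) ≅ Z/nZ). The divisors of n = 4 are {1, 2, 4}, giving 3 subfields: F_{769^1}, F_{769^2}, F_{769^4}.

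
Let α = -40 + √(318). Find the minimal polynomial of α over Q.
m_α(x) = x^2 + 80x + 1282

From α + 40 = √(318), squaring gives (α + 40)^2 = 318, i.e. α^2 + 80α + 1600 = 318, so α^2 + 80α + 1282 = 0. The discriminant of x^2 + 80x + 1282 is (80)^2 - 4·(1282) = 6400 - 5128 = 1272, and 4·(318) is not a perfect square in Q since 318 is squarefree and ≠ 1. Hence x^2 + 80x + 1282 is irreducible over Q and is the minimal polynomial of α.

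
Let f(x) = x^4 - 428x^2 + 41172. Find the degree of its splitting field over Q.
[K : Q] = 4

Solving the quadratic in x^2: x^2 = (428 ± √(428^2 - 4·41172))/2 = (428 ± √18496)/2 = (428 ± 136)/2, giving x^2 = 282 or x^2 = 146. So f(x) = (x^2 - 282)(x^2 - 146) and the roots of f are ±√282, ±√146. Hence the splitting field is K = Q(√282, √146). Since 282 and 146 are distinct squarefree integers > 1, their product 41172 is not a perfect square, so √146 ∉ Q(√282). By the tower law [K:Q] = [Q(√282,√146):Q(√282)] · [Q(√282):Q] = 2 · 2 = 4.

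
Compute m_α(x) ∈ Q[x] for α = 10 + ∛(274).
m_α(x) = x^3 - 30x^2 + 300x - 1274

Set β = α - 10 = ∛(274), so β^3 = 274. Then (α - 10)^3 - 274 = 0, i.e. α is a root of g(x) = (x - 10)^3 - 274 = x^3 - 30x^2 + 300x - 1274. Since g(x) = h(x - 10) where h(x) = x^3 - 274, and h is irreducible over Q (because 274 is not a perfect cube, so h has no rational root, and a monic cubic with no rational root is irreducible), g is also irreducible (irreducibility is preserved under the substitution x → x - 10). Hence m_α(x) = x^3 - 30x^2 + 300x - 1274.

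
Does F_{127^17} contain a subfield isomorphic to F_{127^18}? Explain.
No: F_{127^18} is not a subfield of F_{127^17}

F_{p^m} embeds in F_{p^n} iff m | n. Here 18 ∤ 17 (since 17 = 0·18 + 17 with remainder 17 ≠ 0), so F_{127^18} is not a subfield of F_{127^17}. Equivalently: if it were, the tower law would give 18 = [F_{127^18}:F_127] dividing [F_{127^17}:F_127] = 17, contradiction.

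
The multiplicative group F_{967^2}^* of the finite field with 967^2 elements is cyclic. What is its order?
|F_{967^2}^*| = 935088

F_{967^2} has 967^2 = 935089 elements; its multiplicative group consists of all nonzero elements, so |F_{967^2}^*| = 935089 - 1 = 935088. (It is cyclic since any finite subgroup of the multiplicative group of a field is cyclic.)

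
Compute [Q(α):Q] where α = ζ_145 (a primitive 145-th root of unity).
[Q(α):Q] = 112

The minimal polynomial of ζ_145 over Q is the 145-th cyclotomic polynomial Φ_145(x), which is irreducible over Q and has degree φ(145) = 112. Hence [Q(α):Q] = φ(145) = 112.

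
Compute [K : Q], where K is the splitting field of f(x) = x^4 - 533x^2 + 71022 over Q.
[K : Q] = 4

Solving the quadratic in x^2: x^2 = (533 ± √(533^2 - 4·71022))/2 = (533 ± √1)/2 = (533 ± 1)/2, giving x^2 = 266 or x^2 = 267. So f(x) = (x^2 - 266)(x^2 - 267) and the roots of f are ±√266, ±√267. Hence the splitting field is K = Q(√266, √267). Since 266 and 267 are distinct squarefree integers > 1, their product 71022 is not a perfect square, so √267 ∉ Q(√266). By the tower law [K:Q] = [Q(√266,√267):Q(√266)] · [Q(√266):Q] = 2 · 2 = 4.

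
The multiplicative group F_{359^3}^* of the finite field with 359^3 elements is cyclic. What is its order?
|F_{359^3}^*| = 46268278

F_{359^3} has 359^3 = 46268279 elements; its multiplicative group consists of all nonzero elements, so |F_{359^3}^*| = 46268279 - 1 = 46268278. (It is cyclic since any finite subgroup of the multiplicative group of a field is cyclic.)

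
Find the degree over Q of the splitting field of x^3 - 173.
[K : Q] = 6

The roots of x^3 - 173 are ∛173, ω∛173, ω^2∛173 where ω = e^(2πi/3) is a primitive cube root of unity, so K = Q(∛173, ω). Now [Q(∛173):Q] = 3 (since 173 is not a perfect cube, x^3 - 173 is irreducible) and [Q(ω):Q] = 2. Both 2 and 3 divide [K:Q], and [K:Q] ≤ 3·2 = 6, so [K:Q] = 6. (Equivalently: Q(∛173) ⊂ R but ω ∉ R, so [K : Q(∛173)] = 2.)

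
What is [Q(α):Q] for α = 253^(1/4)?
[Q(α):Q] = 4

α is a root of x^4 - 253. By Eisenstein's criterion at the prime p = 11 (which divides the constant term 253 but p^2 = 121 does not, since 253 is squarefree), x^4 - 253 is irreducible over Q. Hence [Q(α):Q] = 4.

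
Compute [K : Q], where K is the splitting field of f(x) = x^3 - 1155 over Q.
[K : Q] = 6

The roots of x^3 - 1155 are ∛1155, ω∛1155, ω^2∛1155 where ω = e^(2πi/3) is a primitive cube root of unity, so K = Q(∛1155, ω). Now [Q(∛1155):Q] = 3 (since 1155 is not a perfect cube, x^3 - 1155 is irreducible) and [Q(ω):Q] = 2. Both 2 and 3 divide [K:Q], and [K:Q] ≤ 3·2 = 6, so [K:Q] = 6. (Equivalently: Q(∛1155) ⊂ R but ω ∉ R, so [K : Q(∛1155)] = 2.)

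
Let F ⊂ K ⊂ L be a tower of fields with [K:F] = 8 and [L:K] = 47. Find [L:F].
[L:F] = 376

The tower law says that for any tower of field extensions F ⊂ K ⊂ L with finite degrees, [L:F] = [L:K] · [K:F]. Here this gives [L:F] = 47 · 8 = 376.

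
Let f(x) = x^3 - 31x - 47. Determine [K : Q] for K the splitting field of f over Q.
[K : Q] = 6

By the rational root test, any rational root of the monic integer polynomial f(x) = x^3 - 31x - 47 must be an integer dividing the constant term -47, i.e. one of ±{1, 47}. Evaluating: f(1) = -77, f(-1) = -17, f(47) = 102319, f(-47) = -102413; none is 0, so f has no rational root and is therefore irreducible over Q (a cubic with no linear factor over a field is irreducible). For an irreducible cubic, the Galois group is A_3 or S_3 according as the discriminant disc(f) = -4a^3 - 27b^2 = -4·(-31)^3 - 27·(-47)^2 = 59521 is or is not a square in Q. Here disc(f) = 59521 is not a perfect square in Q, so the Galois group of f over Q is not contained in A_3 and must be all of S_3. The splitting field has degree |S_3| = 6 over Q, so [K : Q] = 6.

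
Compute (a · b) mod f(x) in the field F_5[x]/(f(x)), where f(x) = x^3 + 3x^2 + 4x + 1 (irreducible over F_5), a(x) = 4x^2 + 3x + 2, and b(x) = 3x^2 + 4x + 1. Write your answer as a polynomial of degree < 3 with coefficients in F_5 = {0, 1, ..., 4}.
a · b ≡ 2x^2 + 3x + 3 (mod f(x))

Multiply in F_5[x]: a(x)·b(x) = (4x^2 + 3x + 2)·(3x^2 + 4x + 1) = 2x^4 + 2x^2 + x + 2. This has degree ≥ 3, so divide by f(x) over F_5: 2x^4 + 2x^2 + x + 2 = (2x + 4)·(x^3 + 3x^2 + 4x + 1) + (2x^2 + 3x + 3). Hence a·b ≡ 2x^2 + 3x + 3 (mod f). (F_5[x]/(f) is a field with 5^3 = 125 elements since f is irreducible of degree 3.)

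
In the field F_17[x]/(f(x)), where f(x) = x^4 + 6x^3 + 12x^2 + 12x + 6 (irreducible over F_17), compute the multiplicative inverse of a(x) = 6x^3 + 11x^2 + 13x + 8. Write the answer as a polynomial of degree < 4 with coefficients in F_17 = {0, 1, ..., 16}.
a(x)^(-1) ≡ 14x^3 + 11x^2 + 10x + 6 (mod f(x))

Since f is irreducible over F_17, F_17[x]/(f) is a field and a(x) ≠ 0 has an inverse. Apply the extended Euclidean algorithm to f(x) and a(x) in F_17[x]: f(x) = (3x + 4)·a(x) + (14x^2 + 4x + 8);  a(x) = (15x + 5)·(14x^2 + 4x + 8) + (9x + 2);  (14x^2 + 4x + 8) = (11x + 15)·(9x + 2) + (12). The last nonzero remainder is the constant 12 = gcd(f, a) in F_17. Back-substituting through the division chain expresses 12 = s(x)·a(x) + t(x)·f(x) with s(x) ≡ 15x^3 + 13x^2 + x + 4 (mod f), so (15x^3 + 13x^2 + x + 4)·a(x) ≡ 12 (mod f). Multiplying by 12^(-1) ≡ 10 in F_17 gives a(x)^(-1) ≡ 10·(15x^3 + 13x^2 + x + 4) ≡ 14x^3 + 11x^2 + 10x + 6 (mod f). Check: (6x^3 + 11x^2 + 13x + 8)·(14x^3 + 11x^2 + 10x + 6) = 16x^6 + 16x^5 + 6x^4 + 10x^3 + 12x^2 + 5x + 14 ≡ 1 (mod x^4 + 6x^3 + 12x^2 + 12x + 6).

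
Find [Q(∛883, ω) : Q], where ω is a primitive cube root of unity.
[Q(∛883, ω) : Q] = 6

[Q(∛883):Q] = 3 (min poly x^3 - 883, irreducible since 883 is not a perfect cube). [Q(ω):Q] = 2 (min poly x^2 + x + 1). Since Q(∛883) ⊂ R and ω ∉ R, we have ω ∉ Q(∛883), so x^2 + x + 1 remains irreducible over Q(∛883) and [Q(∛883, ω) : Q(∛883)] = 2. By the tower law, [Q(∛883, ω) : Q] = 3 · 2 = 6. (In fact Q(∛883, ω) is the splitting field of x^3 - 883 over Q.)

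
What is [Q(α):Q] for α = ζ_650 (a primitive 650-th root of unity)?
[Q(α):Q] = 240

The minimal polynomial of ζ_650 over Q is the 650-th cyclotomic polynomial Φ_650(x), which is irreducible over Q and has degree φ(650) = 240. Hence [Q(α):Q] = φ(650) = 240.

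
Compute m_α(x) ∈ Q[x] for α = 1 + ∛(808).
m_α(x) = x^3 - 3x^2 + 3x - 809

Set β = α - 1 = ∛(808), so β^3 = 808. Then (α - 1)^3 - 808 = 0, i.e. α is a root of g(x) = (x - 1)^3 - 808 = x^3 - 3x^2 + 3x - 809. Since g(x) = h(x - 1) where h(x) = x^3 - 808, and h is irreducible over Q (because 808 is not a perfect cube, so h has no rational root, and a monic cubic with no rational root is irreducible), g is also irreducible (irreducibility is preserved under the substitution x → x - 1). Hence m_α(x) = x^3 - 3x^2 + 3x - 809.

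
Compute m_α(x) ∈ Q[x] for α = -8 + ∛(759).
m_α(x) = x^3 + 24x^2 + 192x - 247

Set β = α + 8 = ∛(759), so β^3 = 759. Then (α + 8)^3 - 759 = 0, i.e. α is a root of g(x) = (x + 8)^3 - 759 = x^3 + 24x^2 + 192x - 247. Since g(x) = h(x + 8) where h(x) = x^3 - 759, and h is irreducible over Q (because 759 is not a perfect cube, so h has no rational root, and a monic cubic with no rational root is irreducible), g is also irreducible (irreducibility is preserved under the substitution x → x + 8). Hence m_α(x) = x^3 + 24x^2 + 192x - 247.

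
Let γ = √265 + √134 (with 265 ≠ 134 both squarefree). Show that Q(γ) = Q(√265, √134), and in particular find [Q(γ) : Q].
[Q(γ) : Q] = 4 (equivalently, Q(γ) = Q(√265, √134))

Obviously Q(γ) ⊆ Q(√265, √134), and [Q(√265, √134):Q] = 4 (since 265, 134 are distinct squarefree integers > 1 with 35510 not a perfect square). To show equality we compute the minimal polynomial of γ. From γ = √265 + √134: γ^2 = 265 + 2√(35510) + 134 = 399 + 2√(35510), so γ^2 - 399 = 2√(35510); squaring, (γ^2 - 399)^2 = 4·35510, i.e. γ^4 - 798γ^2 + 159201 - 142040 = 0, i.e. γ^4 - 798γ^2 + 17161 = 0. So γ is a root of x^4 - 798x^2 + 17161. This polynomial is irreducible over Q: it has no rational root (each ±√265 ± √134 is irrational), and any factorization into two quadratics over Q would force √(35510) ∈ Q (pairing opposite roots) or √265, √134 ∈ Q (other pairings), all impossible. Hence [Q(γ):Q] = 4 = [Q(√265, √134):Q], so Q(γ) = Q(√265, √134).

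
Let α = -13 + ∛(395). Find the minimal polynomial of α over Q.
m_α(x) = x^3 + 39x^2 + 507x + 1802

Set β = α + 13 = ∛(395), so β^3 = 395. Then (α + 13)^3 - 395 = 0, i.e. α is a root of g(x) = (x + 13)^3 - 395 = x^3 + 39x^2 + 507x + 1802. Since g(x) = h(x + 13) where h(x) = x^3 - 395, and h is irreducible over Q (because 395 is not a perfect cube, so h has no rational root, and a monic cubic with no rational root is irreducible), g is also irreducible (irreducibility is preserved under the substitution x → x + 13). Hence m_α(x) = x^3 + 39x^2 + 507x + 1802.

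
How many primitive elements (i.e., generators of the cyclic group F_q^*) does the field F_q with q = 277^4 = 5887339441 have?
There are φ(5887339440) = 1490700288 primitive elements

F_q^* is cyclic of order q - 1 = 5887339440. A cyclic group of order m has exactly φ(m) generators. Here m = 5887339440 = 2^4 · 3 · 5 · 23 · 139 · 7673, so the number of primitive elements is φ(5887339440) = 1490700288.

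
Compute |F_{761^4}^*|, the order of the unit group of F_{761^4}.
|F_{761^4}^*| = 335381132640

F_{761^4} has 761^4 = 335381132641 elements; its multiplicative group consists of all nonzero elements, so |F_{761^4}^*| = 335381132641 - 1 = 335381132640. (It is cyclic since any finite subgroup of the multiplicative group of a field is cyclic.)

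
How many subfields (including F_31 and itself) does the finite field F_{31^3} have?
F_{31^3} has 2 subfields

The subfields of F_{p^n} are exactly the fields F_{p^d} for d | n (each is the fixed field of the unique index-d subgroup of Gal(F_{p^n}/F_p) ≅ Z/nZ). The divisors of n = 3 are {1, 3}, giving 2 subfields: F_{31^1}, F_{31^3}.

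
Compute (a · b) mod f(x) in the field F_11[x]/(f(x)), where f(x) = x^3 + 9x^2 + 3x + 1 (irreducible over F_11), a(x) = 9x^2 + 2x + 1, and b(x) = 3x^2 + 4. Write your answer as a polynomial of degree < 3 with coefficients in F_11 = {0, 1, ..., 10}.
a · b ≡ x^2 + 10x + 10 (mod f(x))

Multiply in F_11[x]: a(x)·b(x) = (9x^2 + 2x + 1)·(3x^2 + 4) = 5x^4 + 6x^3 + 6x^2 + 8x + 4. This has degree ≥ 3, so divide by f(x) over F_11: 5x^4 + 6x^3 + 6x^2 + 8x + 4 = (5x + 5)·(x^3 + 9x^2 + 3x + 1) + (x^2 + 10x + 10). Hence a·b ≡ x^2 + 10x + 10 (mod f). (F_11[x]/(f) is a field with 11^3 = 1331 elements since f is irreducible of degree 3.)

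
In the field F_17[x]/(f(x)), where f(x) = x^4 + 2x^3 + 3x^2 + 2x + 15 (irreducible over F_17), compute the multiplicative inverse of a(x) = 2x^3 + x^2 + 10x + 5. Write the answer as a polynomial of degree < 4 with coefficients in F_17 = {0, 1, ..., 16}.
a(x)^(-1) ≡ 12x^3 + 4x^2 + 9x + 11 (mod f(x))

Since f is irreducible over F_17, F_17[x]/(f) is a field and a(x) ≠ 0 has an inverse. Apply the extended Euclidean algorithm to f(x) and a(x) in F_17[x]: f(x) = (9x + 5)·a(x) + (10x^2 + 9x + 7);  a(x) = (7x + 4)·(10x^2 + 9x + 7) + (10x + 11);  (10x^2 + 9x + 7) = (x + 10)·(10x + 11) + (16). The last nonzero remainder is the constant 16 = gcd(f, a) in F_17. Back-substituting through the division chain expresses 16 = s(x)·a(x) + t(x)·f(x) with s(x) ≡ 5x^3 + 13x^2 + 8x + 6 (mod f), so (5x^3 + 13x^2 + 8x + 6)·a(x) ≡ 16 (mod f). Multiplying by 16^(-1) ≡ 16 in F_17 gives a(x)^(-1) ≡ 16·(5x^3 + 13x^2 + 8x + 6) ≡ 12x^3 + 4x^2 + 9x + 11 (mod f). Check: (2x^3 + x^2 + 10x + 5)·(12x^3 + 4x^2 + 9x + 11) = 7x^6 + 3x^5 + 6x^4 + 12x^3 + 2x^2 + 2x + 4 ≡ 1 (mod x^4 + 2x^3 + 3x^2 + 2x + 15).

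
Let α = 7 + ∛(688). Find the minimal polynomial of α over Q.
m_α(x) = x^3 - 21x^2 + 147x - 1031

Set β = α - 7 = ∛(688), so β^3 = 688. Then (α - 7)^3 - 688 = 0, i.e. α is a root of g(x) = (x - 7)^3 - 688 = x^3 - 21x^2 + 147x - 1031. Since g(x) = h(x - 7) where h(x) = x^3 - 688, and h is irreducible over Q (because 688 is not a perfect cube, so h has no rational root, and a monic cubic with no rational root is irreducible), g is also irreducible (irreducibility is preserved under the substitution x → x - 7). Hence m_α(x) = x^3 - 21x^2 + 147x - 1031.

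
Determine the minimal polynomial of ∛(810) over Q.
m_α(x) = x^3 - 810

α satisfies α^3 = 810, so x^3 - 810 annihilates α. By the rational root test, a rational root p/q (in lowest terms) of x^3 - 810 would satisfy p^3 = 810 q^3, forcing q = 1 and p^3 = 810; but 810 is not a perfect cube, contradiction. A monic cubic over Q with no rational root is irreducible (any nontrivial factorization would include a linear factor). Hence x^3 - 810 is the minimal polynomial of α, and in particular [Q(α):Q] = 3.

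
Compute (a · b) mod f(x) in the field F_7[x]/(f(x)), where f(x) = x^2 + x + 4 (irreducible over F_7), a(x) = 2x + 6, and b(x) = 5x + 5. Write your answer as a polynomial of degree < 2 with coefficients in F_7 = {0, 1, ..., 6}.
a · b ≡ 2x + 4 (mod f(x))

Multiply in F_7[x]: a(x)·b(x) = (2x + 6)·(5x + 5) = 3x^2 + 5x + 2. This has degree ≥ 2, so divide by f(x) over F_7: 3x^2 + 5x + 2 = (3)·(x^2 + x + 4) + (2x + 4). Hence a·b ≡ 2x + 4 (mod f). (F_7[x]/(f) is a field with 7^2 = 49 elements since f is irreducible of degree 2.)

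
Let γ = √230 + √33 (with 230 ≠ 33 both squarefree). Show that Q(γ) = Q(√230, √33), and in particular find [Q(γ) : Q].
[Q(γ) : Q] = 4 (equivalently, Q(γ) = Q(√230, √33))

Obviously Q(γ) ⊆ Q(√230, √33), and [Q(√230, √33):Q] = 4 (since 230, 33 are distinct squarefree integers > 1 with 7590 not a perfect square). To show equality we compute the minimal polynomial of γ. From γ = √230 + √33: γ^2 = 230 + 2√(7590) + 33 = 263 + 2√(7590), so γ^2 - 263 = 2√(7590); squaring, (γ^2 - 263)^2 = 4·7590, i.e. γ^4 - 526γ^2 + 69169 - 30360 = 0, i.e. γ^4 - 526γ^2 + 38809 = 0. So γ is a root of x^4 - 526x^2 + 38809. This polynomial is irreducible over Q: it has no rational root (each ±√230 ± √33 is irrational), and any factorization into two quadratics over Q would force √(7590) ∈ Q (pairing opposite roots) or √230, √33 ∈ Q (other pairings), all impossible. Hence [Q(γ):Q] = 4 = [Q(√230, √33):Q], so Q(γ) = Q(√230, √33).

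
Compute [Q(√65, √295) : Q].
[Q(√65, √295) : Q] = 4

[Q(√65):Q] = 2 (min poly x^2 - 65, irreducible since 65 is squarefree > 1). For the top step, suppose √295 ∈ Q(√65), say √295 = c + d√65 with c, d ∈ Q. Squaring: 295 = c^2 + 65d^2 + 2cd√65. Since √65 ∉ Q this forces 2cd = 0. If d = 0 then √295 = c ∈ Q, contradicting 295 squarefree > 1. If c = 0 then 295 = 65d^2, so 65·295 = (65d)^2 is a perfect square in Q — but 65·295 = 19175 is not a perfect square (since 65 and 295 are distinct squarefree integers). Contradiction. Hence √295 ∉ Q(√65), so x^2 - 295 stays irreducible over Q(√65) and [Q(√65, √295) : Q(√65)] = 2. By the tower law, [Q(√65, √295) : Q] = 2 · 2 = 4.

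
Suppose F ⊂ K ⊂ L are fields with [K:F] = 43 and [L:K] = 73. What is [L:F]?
[L:F] = 3139

The tower law says that for any tower of field extensions F ⊂ K ⊂ L with finite degrees, [L:F] = [L:K] · [K:F]. Here this gives [L:F] = 73 · 43 = 3139.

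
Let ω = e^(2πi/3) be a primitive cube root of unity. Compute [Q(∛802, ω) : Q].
[Q(∛802, ω) : Q] = 6

[Q(∛802):Q] = 3 (min poly x^3 - 802, irreducible since 802 is not a perfect cube). [Q(ω):Q] = 2 (min poly x^2 + x + 1). Since Q(∛802) ⊂ R and ω ∉ R, we have ω ∉ Q(∛802), so x^2 + x + 1 remains irreducible over Q(∛802) and [Q(∛802, ω) : Q(∛802)] = 2. By the tower law, [Q(∛802, ω) : Q] = 3 · 2 = 6. (In fact Q(∛802, ω) is the splitting field of x^3 - 802 over Q.)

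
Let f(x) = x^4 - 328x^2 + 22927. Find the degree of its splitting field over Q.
[K : Q] = 4

Solving the quadratic in x^2: x^2 = (328 ± √(328^2 - 4·22927))/2 = (328 ± √15876)/2 = (328 ± 126)/2, giving x^2 = 101 or x^2 = 227. So f(x) = (x^2 - 101)(x^2 - 227) and the roots of f are ±√101, ±√227. Hence the splitting field is K = Q(√101, √227). Since 101 and 227 are distinct squarefree integers > 1, their product 22927 is not a perfect square, so √227 ∉ Q(√101). By the tower law [K:Q] = [Q(√101,√227):Q(√101)] · [Q(√101):Q] = 2 · 2 = 4.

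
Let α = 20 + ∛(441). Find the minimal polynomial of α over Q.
m_α(x) = x^3 - 60x^2 + 1200x - 8441

Set β = α - 20 = ∛(441), so β^3 = 441. Then (α - 20)^3 - 441 = 0, i.e. α is a root of g(x) = (x - 20)^3 - 441 = x^3 - 60x^2 + 1200x - 8441. Since g(x) = h(x - 20) where h(x) = x^3 - 441, and h is irreducible over Q (because 441 is not a perfect cube, so h has no rational root, and a monic cubic with no rational root is irreducible), g is also irreducible (irreducibility is preserved under the substitution x → x - 20). Hence m_α(x) = x^3 - 60x^2 + 1200x - 8441.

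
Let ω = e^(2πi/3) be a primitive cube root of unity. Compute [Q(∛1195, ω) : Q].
[Q(∛1195, ω) : Q] = 6

[Q(∛1195):Q] = 3 (min poly x^3 - 1195, irreducible since 1195 is not a perfect cube). [Q(ω):Q] = 2 (min poly x^2 + x + 1). Since Q(∛1195) ⊂ R and ω ∉ R, we have ω ∉ Q(∛1195), so x^2 + x + 1 remains irreducible over Q(∛1195) and [Q(∛1195, ω) : Q(∛1195)] = 2. By the tower law, [Q(∛1195, ω) : Q] = 3 · 2 = 6. (In fact Q(∛1195, ω) is the splitting field of x^3 - 1195 over Q.)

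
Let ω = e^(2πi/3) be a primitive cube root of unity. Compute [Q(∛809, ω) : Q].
[Q(∛809, ω) : Q] = 6

[Q(∛809):Q] = 3 (min poly x^3 - 809, irreducible since 809 is not a perfect cube). [Q(ω):Q] = 2 (min poly x^2 + x + 1). Since Q(∛809) ⊂ R and ω ∉ R, we have ω ∉ Q(∛809), so x^2 + x + 1 remains irreducible over Q(∛809) and [Q(∛809, ω) : Q(∛809)] = 2. By the tower law, [Q(∛809, ω) : Q] = 3 · 2 = 6. (In fact Q(∛809, ω) is the splitting field of x^3 - 809 over Q.)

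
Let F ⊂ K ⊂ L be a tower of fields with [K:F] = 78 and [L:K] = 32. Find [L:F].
[L:F] = 2496

The tower law says that for any tower of field extensions F ⊂ K ⊂ L with finite degrees, [L:F] = [L:K] · [K:F]. Here this gives [L:F] = 32 · 78 = 2496.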